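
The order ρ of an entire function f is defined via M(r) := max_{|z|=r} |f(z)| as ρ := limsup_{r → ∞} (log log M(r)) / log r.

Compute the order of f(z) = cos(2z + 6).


cos(w) is a linear combination of e^{iw} and e^{−iw} (or e^w, e^{−w} in the hyperbolic case), so |cos(w)| ≤ e^{|w|}. With w = 2z + 6, |w| ≤ 2|z| + 6 = 2r + 6 on |z| = r, giving M(r) ≤ e^{2r + 6}, so ρ ≤ 1. On a suitable ray (z = it for sin/cos; z = t for sinh/cosh, t real → ∞), |cos(2z + 6)| grows like e^{2|t|}/2, so ρ ≥ 1. Hence ρ = 1.
Therefore ρ = 1.

Order ρ = 1.


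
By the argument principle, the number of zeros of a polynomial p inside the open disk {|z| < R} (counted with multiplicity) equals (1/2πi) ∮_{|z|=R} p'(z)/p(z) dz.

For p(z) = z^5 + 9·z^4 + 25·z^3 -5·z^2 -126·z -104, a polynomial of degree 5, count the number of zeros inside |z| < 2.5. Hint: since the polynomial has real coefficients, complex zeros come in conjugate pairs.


The zeros of p are: (-3 + 2i), (-3 - 2i), -4, 2, -1.
Their magnitudes are: 3.606, 3.606, 4, 2, 1.
Zeros with |z| < R = 2.5: 2, -1.
Count = 2.
By the argument principle, (1/2πi) ∮_{|z|=R} p'(z)/p(z) dz equals exactly this count.

Number of zeros inside |z| < 2.5: 2.


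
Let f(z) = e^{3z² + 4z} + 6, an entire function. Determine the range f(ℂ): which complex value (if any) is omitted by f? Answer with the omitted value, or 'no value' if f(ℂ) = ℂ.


Little Picard bounds the complement of f(ℂ) to at most one point.
The exponent g(z) = 3z² + 4z is a nonconstant polynomial, hence surjective onto ℂ. So e^{g(z)} takes every value in {e^w : w ∈ ℂ} = ℂ ∖ {0}. Adding 6 shifts the range to ℂ ∖ {6}. f omits exactly 6.

Omitted value: 6.


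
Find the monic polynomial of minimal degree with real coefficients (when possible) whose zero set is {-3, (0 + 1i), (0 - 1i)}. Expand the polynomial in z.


The polynomial is p(z) = ∏_{α ∈ S} (z − α), where S = {-3, (0 + 1i), (0 - 1i)}.
Expanding the product yields: p(z) = z^3 + 3·z^2 + z + 3.
Note conjugate pairs combine to real quadratics: (z − (0+1i))(z − (0−1i)) = z² + 1.
The resulting polynomial has degree 3 and real coefficients as required.

p(z) = z^3 + 3·z^2 + z + 3.


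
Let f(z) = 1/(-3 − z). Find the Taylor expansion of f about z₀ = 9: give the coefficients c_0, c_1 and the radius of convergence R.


Let w = z − z₀, so z = z₀ + w.
Then -3 − z = -3 − (z₀ + w) = (-3 − z₀) − w = -12 − w.
f(z) = 1/(-12 − w) = (1/(-12)) · 1/(1 − w/(-12)) = Σ_{n≥0} w^n / (-12)^(n+1).
So c_n = 1/(-12)^(n+1):
  c_0 = 1/(-12)^1 = -1/12.
  c_1 = 1/(-12)^2 = 1/144.
The series is valid for |w/d| < 1, i.e. |z − z₀| < |d|.
Radius of convergence: R = |-3 − z₀| = |-12| = 12 (distance from z₀ to the singularity z = -3).

c_0 = -1/12, c_1 = 1/144; R = 12.


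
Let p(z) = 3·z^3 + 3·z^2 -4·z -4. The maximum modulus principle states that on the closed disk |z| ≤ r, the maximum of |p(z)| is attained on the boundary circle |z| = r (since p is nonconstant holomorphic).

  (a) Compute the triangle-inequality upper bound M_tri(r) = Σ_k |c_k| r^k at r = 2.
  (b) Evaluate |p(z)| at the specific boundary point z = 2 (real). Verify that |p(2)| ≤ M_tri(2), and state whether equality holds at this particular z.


Coefficients: c_0 = -4, c_1 = -4, c_2 = 3, c_3 = 3. Radius r = 2.
Part (a). Triangle bound: M_tri(r) = Σ_k |c_k| r^k
  = |-4|·2^0 + |-4|·2^1 + |3|·2^2 + |3|·2^3
  = 4 + 8 + 12 + 24 = 48.
This bounds M(r) := max_{|z|=r} |p(z)| from above; equality holds iff all terms c_k z^k can be made to align in phase at a single z on |z|=r.
Part (b). At z = 2 (real, on the circle |z| = r):
  p(2) = (-4)·2^0 + (-4)·2^1 + (3)·2^2 + (3)·2^3 = 24.
  |p(2)| = 24.
Check: |p(2)| = 24 ≤ 48 = M_tri(2). ✓ Equality does not hold at z = 2 (the coefficients have mixed signs, so the terms do not all align in phase there).

M_tri(2) = 48; |p(2)| = 24; equality at z=2: no.


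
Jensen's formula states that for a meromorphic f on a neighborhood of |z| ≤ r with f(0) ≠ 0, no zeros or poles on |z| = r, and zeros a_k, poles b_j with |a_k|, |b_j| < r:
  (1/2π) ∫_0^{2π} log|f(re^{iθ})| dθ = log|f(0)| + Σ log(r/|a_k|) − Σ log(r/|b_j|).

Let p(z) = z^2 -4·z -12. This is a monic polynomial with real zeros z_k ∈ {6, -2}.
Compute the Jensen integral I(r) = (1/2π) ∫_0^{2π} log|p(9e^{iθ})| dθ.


Zeros: -2, 6; r = 9.
Inside |z| < r: -2, 6. Outside (|z| ≥ r): ∅.
p(0) = -12, so log|p(0)| = log(12) = 2.4849.
Apply Jensen: I(r) = log|p(0)| + Σ_k log(r/|z_k|), summed over zeros inside |z| < r.
  log(r/|z_k|) for z_k = 6: log(9/6) = 0.4055
  log(r/|z_k|) for z_k = -2: log(9/2) = 1.5041
Sum over inside zeros: 1.9095.
I(r) = log|p(0)| + (inside sum) = 2.4849 + 1.9095 = 4.3944.
Closed form (all zeros inside, monic): I(r) = n·log(r) = 2·log(9) = 4.3944. ✓

I(r) ≈ 4.3944.


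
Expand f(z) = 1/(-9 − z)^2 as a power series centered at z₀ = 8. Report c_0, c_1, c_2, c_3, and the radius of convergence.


Let w = z − z₀, so z = z₀ + w.
Then -9 − z = -9 − (z₀ + w) = (-9 − z₀) − w = -17 − w.
f(z) = 1/(-17 − w)^2 = (1/(-17)^2) · (1 − w/(-17))^{−2}.
By the binomial series (1−u)^{−2} = Σ_{n≥0} C(n+1, 1) u^n for |u|<1, with u = w/(-17):
  c_n = C(n+1, 1) / (-17)^(n+2).
  c_0 = 1/(-17)^2 = 1/289.
  c_1 = 2/(-17)^3 = -2/4913.
  c_2 = 3/(-17)^4 = 3/83521.
  c_3 = 4/(-17)^5 = -4/1419857.
The series is valid for |w/d| < 1, i.e. |z − z₀| < |d|.
Radius of convergence: R = |-9 − z₀| = |-17| = 17 (distance from z₀ to the singularity z = -9).

c_0 = 1/289, c_1 = -2/4913, c_2 = 3/83521, c_3 = -4/1419857; R = 17.


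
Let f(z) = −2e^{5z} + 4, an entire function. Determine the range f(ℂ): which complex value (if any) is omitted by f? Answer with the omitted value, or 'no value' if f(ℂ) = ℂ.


Little Picard bounds the complement of f(ℂ) to at most one point.
e^{5z} is never zero on ℂ, so -2·e^{5z} takes every value in ℂ ∖ {0}. Adding 4 shifts the range to ℂ ∖ {4}. Thus f omits exactly the value 4.

Omitted value: 4.


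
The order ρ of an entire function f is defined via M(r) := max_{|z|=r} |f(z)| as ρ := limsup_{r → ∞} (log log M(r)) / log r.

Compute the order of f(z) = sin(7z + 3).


sin(w) is a linear combination of e^{iw} and e^{−iw} (or e^w, e^{−w} in the hyperbolic case), so |sin(w)| ≤ e^{|w|}. With w = 7z + 3, |w| ≤ 7|z| + 3 = 7r + 3 on |z| = r, giving M(r) ≤ e^{7r + 3}, so ρ ≤ 1. On a suitable ray (z = it for sin/cos; z = t for sinh/cosh, t real → ∞), |sin(7z + 3)| grows like e^{7|t|}/2, so ρ ≥ 1. Hence ρ = 1.
Therefore ρ = 1.

Order ρ = 1.


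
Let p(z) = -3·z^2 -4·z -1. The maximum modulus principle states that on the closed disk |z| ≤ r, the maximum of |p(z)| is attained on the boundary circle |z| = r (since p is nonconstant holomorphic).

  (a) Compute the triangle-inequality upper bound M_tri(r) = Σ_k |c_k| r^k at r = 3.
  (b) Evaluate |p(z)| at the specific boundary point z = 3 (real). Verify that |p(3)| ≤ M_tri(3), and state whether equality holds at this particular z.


Coefficients: c_0 = -1, c_1 = -4, c_2 = -3. Radius r = 3.
Part (a). Triangle bound: M_tri(r) = Σ_k |c_k| r^k
  = |-1|·3^0 + |-4|·3^1 + |-3|·3^2
  = 1 + 12 + 27 = 40.
This bounds M(r) := max_{|z|=r} |p(z)| from above; equality holds iff all terms c_k z^k can be made to align in phase at a single z on |z|=r.
Part (b). At z = 3 (real, on the circle |z| = r):
  p(3) = (-1)·3^0 + (-4)·3^1 + (-3)·3^2 = -40.
  |p(3)| = 40.
Since all nonzero coefficients share the same sign, |p(3)| = 40 = M_tri(3); the triangle bound is attained at z = 3, so in fact M(r) = 40.

M_tri(3) = 40; |p(3)| = 40; equality at z=3: yes.


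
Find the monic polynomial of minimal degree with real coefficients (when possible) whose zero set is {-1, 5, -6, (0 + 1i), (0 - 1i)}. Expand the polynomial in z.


The polynomial is p(z) = ∏_{α ∈ S} (z − α), where S = {-1, 5, -6, (0 + 1i), (0 - 1i)}.
Expanding the product yields: p(z) = z^5 + 2·z^4 -28·z^3 -28·z^2 -29·z -30.
Note conjugate pairs combine to real quadratics: (z − (0+1i))(z − (0−1i)) = z² + 1.
The resulting polynomial has degree 5 and real coefficients as required.

p(z) = z^5 + 2·z^4 -28·z^3 -28·z^2 -29·z -30.


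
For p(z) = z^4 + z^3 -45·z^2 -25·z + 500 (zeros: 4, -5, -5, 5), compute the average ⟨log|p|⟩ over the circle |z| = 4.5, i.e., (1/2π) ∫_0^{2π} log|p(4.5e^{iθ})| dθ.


Zeros: -5, -5, 4, 5; r = 4.5.
Inside |z| < r: 4. Outside (|z| ≥ r): -5, -5, 5.
p(0) = 500, so log|p(0)| = log(500) = 6.2146.
Apply Jensen: I(r) = log|p(0)| + Σ_k log(r/|z_k|), summed over zeros inside |z| < r.
  log(r/|z_k|) for z_k = 4: log(4.5/4) = 0.1178
  Outside zeros (-5, -5, 5) contribute nothing to the Jensen sum.
Sum over inside zeros: 0.1178.
I(r) = log|p(0)| + (inside sum) = 6.2146 + 0.1178 = 6.3324.
Note: since some zeros are outside |z| ≤ r, the simplified n·log(r) form does NOT apply — only the inside zeros contribute.

I(r) ≈ 6.3324.


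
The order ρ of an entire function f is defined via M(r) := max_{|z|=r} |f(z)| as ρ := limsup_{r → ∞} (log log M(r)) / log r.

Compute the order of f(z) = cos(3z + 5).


cos(w) is a linear combination of e^{iw} and e^{−iw} (or e^w, e^{−w} in the hyperbolic case), so |cos(w)| ≤ e^{|w|}. With w = 3z + 5, |w| ≤ 3|z| + 5 = 3r + 5 on |z| = r, giving M(r) ≤ e^{3r + 5}, so ρ ≤ 1. On a suitable ray (z = it for sin/cos; z = t for sinh/cosh, t real → ∞), |cos(3z + 5)| grows like e^{3|t|}/2, so ρ ≥ 1. Hence ρ = 1.
Therefore ρ = 1.

Order ρ = 1.


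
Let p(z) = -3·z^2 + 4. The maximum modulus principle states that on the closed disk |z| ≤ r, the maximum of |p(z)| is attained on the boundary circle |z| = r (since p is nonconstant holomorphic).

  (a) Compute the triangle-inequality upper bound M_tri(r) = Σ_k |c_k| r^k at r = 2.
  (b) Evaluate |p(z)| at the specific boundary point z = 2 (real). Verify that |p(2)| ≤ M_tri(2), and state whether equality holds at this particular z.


Coefficients: c_0 = 4, c_1 = 0, c_2 = -3. Radius r = 2.
Part (a). Triangle bound: M_tri(r) = Σ_k |c_k| r^k
  = |4|·2^0 + |0|·2^1 + |-3|·2^2
  = 4 + 0 + 12 = 16.
This bounds M(r) := max_{|z|=r} |p(z)| from above; equality holds iff all terms c_k z^k can be made to align in phase at a single z on |z|=r.
Part (b). At z = 2 (real, on the circle |z| = r):
  p(2) = (4)·2^0 + (0)·2^1 + (-3)·2^2 = -8.
  |p(2)| = 8.
Check: |p(2)| = 8 ≤ 16 = M_tri(2). ✓ Equality does not hold at z = 2 (the coefficients have mixed signs, so the terms do not all align in phase there).

M_tri(2) = 16; |p(2)| = 8; equality at z=2: no.


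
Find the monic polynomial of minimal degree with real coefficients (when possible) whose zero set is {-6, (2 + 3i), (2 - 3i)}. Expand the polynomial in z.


The polynomial is p(z) = ∏_{α ∈ S} (z − α), where S = {-6, (2 + 3i), (2 - 3i)}.
Expanding the product yields: p(z) = z^3 + 2·z^2 -11·z + 78.
Note conjugate pairs combine to real quadratics: (z − (2+3i))(z − (2−3i)) = z² − 4z + 13.
The resulting polynomial has degree 3 and real coefficients as required.

p(z) = z^3 + 2·z^2 -11·z + 78.


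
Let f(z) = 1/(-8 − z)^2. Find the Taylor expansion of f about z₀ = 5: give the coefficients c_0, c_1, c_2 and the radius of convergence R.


Let w = z − z₀, so z = z₀ + w.
Then -8 − z = -8 − (z₀ + w) = (-8 − z₀) − w = -13 − w.
f(z) = 1/(-13 − w)^2 = (1/(-13)^2) · (1 − w/(-13))^{−2}.
By the binomial series (1−u)^{−2} = Σ_{n≥0} C(n+1, 1) u^n for |u|<1, with u = w/(-13):
  c_n = C(n+1, 1) / (-13)^(n+2).
  c_0 = 1/(-13)^2 = 1/169.
  c_1 = 2/(-13)^3 = -2/2197.
  c_2 = 3/(-13)^4 = 3/28561.
The series is valid for |w/d| < 1, i.e. |z − z₀| < |d|.
Radius of convergence: R = |-8 − z₀| = |-13| = 13 (distance from z₀ to the singularity z = -8).

c_0 = 1/169, c_1 = -2/2197, c_2 = 3/28561; R = 13.


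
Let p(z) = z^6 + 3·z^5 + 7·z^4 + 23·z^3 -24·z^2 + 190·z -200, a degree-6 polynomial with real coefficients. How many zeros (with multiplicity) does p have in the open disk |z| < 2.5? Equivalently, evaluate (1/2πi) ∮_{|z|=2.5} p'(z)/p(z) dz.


The zeros of p are: (-1 + 3i), (-1 - 3i), 1, (1 + 2i), (1 - 2i), -4.
Their magnitudes are: 3.162, 3.162, 1, 2.236, 2.236, 4.
Zeros with |z| < R = 2.5: 1, (1 + 2i), (1 - 2i).
Count = 3.
By the argument principle, (1/2πi) ∮_{|z|=R} p'(z)/p(z) dz equals exactly this count.

Number of zeros inside |z| < 2.5: 3.


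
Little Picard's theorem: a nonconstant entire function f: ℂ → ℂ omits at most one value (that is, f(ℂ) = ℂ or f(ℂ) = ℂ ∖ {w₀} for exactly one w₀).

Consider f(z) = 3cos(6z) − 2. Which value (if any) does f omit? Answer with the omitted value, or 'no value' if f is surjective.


Little Picard bounds the complement of f(ℂ) to at most one point.
cos is entire and surjective onto ℂ: for every w ∈ ℂ, cos(ζ) = w has a solution ζ ∈ ℂ (e.g., via the complex inverse arccos). With ζ = 6z this gives z = ζ/(6). Then 3·cos(6z) takes every value in 3·ℂ = ℂ, and adding -2 is a bijection of ℂ. So f is surjective and omits no value. (Note: only on the real line is cos bounded by [−1, 1].)

Omitted value: no value.


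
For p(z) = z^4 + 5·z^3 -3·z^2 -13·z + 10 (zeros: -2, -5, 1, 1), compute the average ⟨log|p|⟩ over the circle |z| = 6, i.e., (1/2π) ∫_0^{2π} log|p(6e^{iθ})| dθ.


Zeros: -5, -2, 1, 1; r = 6.
Inside |z| < r: -5, -2, 1, 1. Outside (|z| ≥ r): ∅.
p(0) = 10, so log|p(0)| = log(10) = 2.3026.
Apply Jensen: I(r) = log|p(0)| + Σ_k log(r/|z_k|), summed over zeros inside |z| < r.
  log(r/|z_k|) for z_k = -2: log(6/2) = 1.0986
  log(r/|z_k|) for z_k = -5: log(6/5) = 0.1823
  log(r/|z_k|) for z_k = 1: log(6/1) = 1.7918
  log(r/|z_k|) for z_k = 1: log(6/1) = 1.7918
Sum over inside zeros: 4.8645.
I(r) = log|p(0)| + (inside sum) = 2.3026 + 4.8645 = 7.1670.
Closed form (all zeros inside, monic): I(r) = n·log(r) = 4·log(6) = 7.1670. ✓

I(r) ≈ 7.1670.


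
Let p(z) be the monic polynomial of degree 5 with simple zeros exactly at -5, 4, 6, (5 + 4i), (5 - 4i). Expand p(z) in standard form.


The polynomial is p(z) = ∏_{α ∈ S} (z − α), where S = {-5, 4, 6, (5 + 4i), (5 - 4i)}.
Expanding the product yields: p(z) = z^5 -15·z^4 + 65·z^3 + 175·z^2 -2266·z + 4920.
Note conjugate pairs combine to real quadratics: (z − (5+4i))(z − (5−4i)) = z² − 10z + 41.
The resulting polynomial has degree 5 and real coefficients as required.

p(z) = z^5 -15·z^4 + 65·z^3 + 175·z^2 -2266·z + 4920.


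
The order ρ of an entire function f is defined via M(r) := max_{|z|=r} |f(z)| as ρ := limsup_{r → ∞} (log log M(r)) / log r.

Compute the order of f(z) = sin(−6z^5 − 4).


Write sin(w) = (e^{iw} ± e^{−iw})/(2 or 2i), so |sin(w)| ≤ e^{|w|}. With w = −6z^5 − 4, |w| ≤ 6r^5 + 4 on |z|=r, giving M(r) ≤ e^{6r^5 + 4} and ρ ≤ 5. For the lower bound, choose z on |z|=r with -6z^5 purely imaginary of modulus 6r^5; then |sin(−6z^5 − 4)| grows like e^{6r^5}/2, so ρ ≥ 5. Hence ρ = 5.
Therefore ρ = 5.

Order ρ = 5.


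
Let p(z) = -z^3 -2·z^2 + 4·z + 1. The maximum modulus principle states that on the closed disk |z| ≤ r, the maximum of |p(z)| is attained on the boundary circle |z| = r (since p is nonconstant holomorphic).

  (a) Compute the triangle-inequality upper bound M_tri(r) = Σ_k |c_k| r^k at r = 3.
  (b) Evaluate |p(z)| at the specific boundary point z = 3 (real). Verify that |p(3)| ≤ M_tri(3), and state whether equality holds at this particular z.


Coefficients: c_0 = 1, c_1 = 4, c_2 = -2, c_3 = -1. Radius r = 3.
Part (a). Triangle bound: M_tri(r) = Σ_k |c_k| r^k
  = |1|·3^0 + |4|·3^1 + |-2|·3^2 + |-1|·3^3
  = 1 + 12 + 18 + 27 = 58.
This bounds M(r) := max_{|z|=r} |p(z)| from above; equality holds iff all terms c_k z^k can be made to align in phase at a single z on |z|=r.
Part (b). At z = 3 (real, on the circle |z| = r):
  p(3) = (1)·3^0 + (4)·3^1 + (-2)·3^2 + (-1)·3^3 = -32.
  |p(3)| = 32.
Check: |p(3)| = 32 ≤ 58 = M_tri(3). ✓ Equality does not hold at z = 3 (the coefficients have mixed signs, so the terms do not all align in phase there).

M_tri(3) = 58; |p(3)| = 32; equality at z=3: no.


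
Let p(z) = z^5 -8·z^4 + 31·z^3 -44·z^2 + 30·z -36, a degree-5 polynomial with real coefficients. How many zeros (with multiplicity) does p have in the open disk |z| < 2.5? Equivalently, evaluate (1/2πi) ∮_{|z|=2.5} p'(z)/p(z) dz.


The zeros of p are: (0 + 1i), (0 - 1i), 2, (3 + 3i), (3 - 3i).
Their magnitudes are: 1, 1, 2, 4.243, 4.243.
Zeros with |z| < R = 2.5: (0 + 1i), (0 - 1i), 2.
Count = 3.
By the argument principle, (1/2πi) ∮_{|z|=R} p'(z)/p(z) dz equals exactly this count.

Number of zeros inside |z| < 2.5: 3.


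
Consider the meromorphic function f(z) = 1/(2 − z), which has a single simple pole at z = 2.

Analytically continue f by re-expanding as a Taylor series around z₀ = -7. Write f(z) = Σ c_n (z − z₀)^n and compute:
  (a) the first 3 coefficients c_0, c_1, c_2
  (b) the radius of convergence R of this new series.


Let w = z − z₀, so z = z₀ + w.
Then 2 − z = 2 − (z₀ + w) = (2 − z₀) − w = 9 − w.
f(z) = 1/(9 − w) = (1/(9)) · 1/(1 − w/(9)) = Σ_{n≥0} w^n / (9)^(n+1).
So c_n = 1/(9)^(n+1):
  c_0 = 1/(9)^1 = 1/9.
  c_1 = 1/(9)^2 = 1/81.
  c_2 = 1/(9)^3 = 1/729.
The series is valid for |w/d| < 1, i.e. |z − z₀| < |d|.
Radius of convergence: R = |2 − z₀| = |9| = 9 (distance from z₀ to the singularity z = 2).

c_0 = 1/9, c_1 = 1/81, c_2 = 1/729; R = 9.


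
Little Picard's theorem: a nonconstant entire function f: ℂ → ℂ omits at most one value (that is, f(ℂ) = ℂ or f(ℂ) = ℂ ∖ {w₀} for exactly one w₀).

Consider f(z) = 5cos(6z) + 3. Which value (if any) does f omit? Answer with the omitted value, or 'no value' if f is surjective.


Little Picard bounds the complement of f(ℂ) to at most one point.
cos is entire and surjective onto ℂ: for every w ∈ ℂ, cos(ζ) = w has a solution ζ ∈ ℂ (e.g., via the complex inverse arccos). With ζ = 6z this gives z = ζ/(6). Then 5·cos(6z) takes every value in 5·ℂ = ℂ, and adding 3 is a bijection of ℂ. So f is surjective and omits no value. (Note: only on the real line is cos bounded by [−1, 1].)

Omitted value: no value.


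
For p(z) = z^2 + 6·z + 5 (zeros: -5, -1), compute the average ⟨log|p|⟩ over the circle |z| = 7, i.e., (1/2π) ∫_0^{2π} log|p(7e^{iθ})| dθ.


Zeros: -5, -1; r = 7.
Inside |z| < r: -5, -1. Outside (|z| ≥ r): ∅.
p(0) = 5, so log|p(0)| = log(5) = 1.6094.
Apply Jensen: I(r) = log|p(0)| + Σ_k log(r/|z_k|), summed over zeros inside |z| < r.
  log(r/|z_k|) for z_k = -5: log(7/5) = 0.3365
  log(r/|z_k|) for z_k = -1: log(7/1) = 1.9459
Sum over inside zeros: 2.2824.
I(r) = log|p(0)| + (inside sum) = 1.6094 + 2.2824 = 3.8918.
Closed form (all zeros inside, monic): I(r) = n·log(r) = 2·log(7) = 3.8918. ✓

I(r) ≈ 3.8918.


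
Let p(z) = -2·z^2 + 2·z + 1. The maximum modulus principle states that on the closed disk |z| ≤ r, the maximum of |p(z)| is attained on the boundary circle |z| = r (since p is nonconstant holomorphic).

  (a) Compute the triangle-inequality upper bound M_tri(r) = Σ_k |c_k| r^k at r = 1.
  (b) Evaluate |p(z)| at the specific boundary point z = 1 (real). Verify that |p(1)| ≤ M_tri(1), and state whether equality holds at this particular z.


Coefficients: c_0 = 1, c_1 = 2, c_2 = -2. Radius r = 1.
Part (a). Triangle bound: M_tri(r) = Σ_k |c_k| r^k
  = |1|·1^0 + |2|·1^1 + |-2|·1^2
  = 1 + 2 + 2 = 5.
This bounds M(r) := max_{|z|=r} |p(z)| from above; equality holds iff all terms c_k z^k can be made to align in phase at a single z on |z|=r.
Part (b). At z = 1 (real, on the circle |z| = r):
  p(1) = (1)·1^0 + (2)·1^1 + (-2)·1^2 = 1.
  |p(1)| = 1.
Check: |p(1)| = 1 ≤ 5 = M_tri(1). ✓ Equality does not hold at z = 1 (the coefficients have mixed signs, so the terms do not all align in phase there).

M_tri(1) = 5; |p(1)| = 1; equality at z=1: no.


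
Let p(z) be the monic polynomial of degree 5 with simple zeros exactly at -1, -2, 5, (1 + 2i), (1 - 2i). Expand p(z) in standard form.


The polynomial is p(z) = ∏_{α ∈ S} (z − α), where S = {-1, -2, 5, (1 + 2i), (1 - 2i)}.
Expanding the product yields: p(z) = z^5 -4·z^4 -4·z^3 + 6·z^2 -45·z -50.
Note conjugate pairs combine to real quadratics: (z − (1+2i))(z − (1−2i)) = z² − 2z + 5.
The resulting polynomial has degree 5 and real coefficients as required.

p(z) = z^5 -4·z^4 -4·z^3 + 6·z^2 -45·z -50.


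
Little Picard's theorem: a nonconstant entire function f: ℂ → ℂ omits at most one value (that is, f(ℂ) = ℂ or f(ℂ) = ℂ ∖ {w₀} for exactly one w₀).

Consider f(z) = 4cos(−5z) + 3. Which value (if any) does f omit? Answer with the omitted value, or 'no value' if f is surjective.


Little Picard bounds the complement of f(ℂ) to at most one point.
cos is entire and surjective onto ℂ: for every w ∈ ℂ, cos(ζ) = w has a solution ζ ∈ ℂ (e.g., via the complex inverse arccos). With ζ = −5z this gives z = ζ/(-5). Then 4·cos(−5z) takes every value in 4·ℂ = ℂ, and adding 3 is a bijection of ℂ. So f is surjective and omits no value. (Note: only on the real line is cos bounded by [−1, 1].)

Omitted value: no value.


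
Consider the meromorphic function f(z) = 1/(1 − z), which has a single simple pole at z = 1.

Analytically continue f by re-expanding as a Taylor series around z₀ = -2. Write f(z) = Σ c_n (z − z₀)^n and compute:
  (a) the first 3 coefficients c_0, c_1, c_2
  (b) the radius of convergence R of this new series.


Let w = z − z₀, so z = z₀ + w.
Then 1 − z = 1 − (z₀ + w) = (1 − z₀) − w = 3 − w.
f(z) = 1/(3 − w) = (1/(3)) · 1/(1 − w/(3)) = Σ_{n≥0} w^n / (3)^(n+1).
So c_n = 1/(3)^(n+1):
  c_0 = 1/(3)^1 = 1/3.
  c_1 = 1/(3)^2 = 1/9.
  c_2 = 1/(3)^3 = 1/27.
The series is valid for |w/d| < 1, i.e. |z − z₀| < |d|.
Radius of convergence: R = |1 − z₀| = |3| = 3 (distance from z₀ to the singularity z = 1).

c_0 = 1/3, c_1 = 1/9, c_2 = 1/27; R = 3.


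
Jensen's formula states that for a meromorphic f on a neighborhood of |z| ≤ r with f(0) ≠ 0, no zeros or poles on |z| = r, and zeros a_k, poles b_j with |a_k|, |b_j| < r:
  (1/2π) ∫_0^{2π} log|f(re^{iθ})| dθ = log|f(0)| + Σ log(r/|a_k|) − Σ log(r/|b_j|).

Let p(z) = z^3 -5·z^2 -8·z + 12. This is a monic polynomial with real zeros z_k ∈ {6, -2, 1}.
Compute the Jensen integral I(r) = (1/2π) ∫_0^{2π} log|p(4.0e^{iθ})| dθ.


Zeros: -2, 1, 6; r = 4.0.
Inside |z| < r: -2, 1. Outside (|z| ≥ r): 6.
p(0) = 12, so log|p(0)| = log(12) = 2.4849.
Apply Jensen: I(r) = log|p(0)| + Σ_k log(r/|z_k|), summed over zeros inside |z| < r.
  log(r/|z_k|) for z_k = -2: log(4.0/2) = 0.6931
  log(r/|z_k|) for z_k = 1: log(4.0/1) = 1.3863
  Outside zeros (6) contribute nothing to the Jensen sum.
Sum over inside zeros: 2.0794.
I(r) = log|p(0)| + (inside sum) = 2.4849 + 2.0794 = 4.5643.
Note: since some zeros are outside |z| ≤ r, the simplified n·log(r) form does NOT apply — only the inside zeros contribute.

I(r) ≈ 4.5643.


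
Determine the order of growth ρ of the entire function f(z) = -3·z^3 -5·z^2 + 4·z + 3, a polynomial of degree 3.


|f(z)| ≤ Σ|c_k|·r^k = O(r^3) as r → ∞. Polynomial growth is O(e^{r^ε}) for every ε > 0 (since r^3/e^{r^ε} → 0), so ρ ≤ ε for all ε > 0, i.e. ρ = 0. Every nonconstant polynomial has order 0.
Therefore ρ = 0.

Order ρ = 0.


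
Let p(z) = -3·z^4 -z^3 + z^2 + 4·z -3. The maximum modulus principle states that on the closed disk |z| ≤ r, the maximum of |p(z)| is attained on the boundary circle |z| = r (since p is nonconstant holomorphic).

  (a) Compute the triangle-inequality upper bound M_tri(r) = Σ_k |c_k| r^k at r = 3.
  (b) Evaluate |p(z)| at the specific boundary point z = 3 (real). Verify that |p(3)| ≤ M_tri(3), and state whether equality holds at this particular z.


Coefficients: c_0 = -3, c_1 = 4, c_2 = 1, c_3 = -1, c_4 = -3. Radius r = 3.
Part (a). Triangle bound: M_tri(r) = Σ_k |c_k| r^k
  = |-3|·3^0 + |4|·3^1 + |1|·3^2 + |-1|·3^3 + |-3|·3^4
  = 3 + 12 + 9 + 27 + 243 = 294.
This bounds M(r) := max_{|z|=r} |p(z)| from above; equality holds iff all terms c_k z^k can be made to align in phase at a single z on |z|=r.
Part (b). At z = 3 (real, on the circle |z| = r):
  p(3) = (-3)·3^0 + (4)·3^1 + (1)·3^2 + (-1)·3^3 + (-3)·3^4 = -252.
  |p(3)| = 252.
Check: |p(3)| = 252 ≤ 294 = M_tri(3). ✓ Equality does not hold at z = 3 (the coefficients have mixed signs, so the terms do not all align in phase there).

M_tri(3) = 294; |p(3)| = 252; equality at z=3: no.


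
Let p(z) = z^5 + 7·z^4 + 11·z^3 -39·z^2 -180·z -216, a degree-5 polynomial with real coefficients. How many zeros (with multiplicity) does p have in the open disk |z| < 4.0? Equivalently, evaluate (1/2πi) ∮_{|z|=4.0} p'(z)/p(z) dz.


The zeros of p are: 3, -3, (-2 + 2i), (-2 - 2i), -3.
Their magnitudes are: 3, 3, 2.828, 2.828, 3.
Zeros with |z| < R = 4.0: 3, -3, (-2 + 2i), (-2 - 2i), -3.
Count = 5.
By the argument principle, (1/2πi) ∮_{|z|=R} p'(z)/p(z) dz equals exactly this count.

Number of zeros inside |z| < 4.0: 5.


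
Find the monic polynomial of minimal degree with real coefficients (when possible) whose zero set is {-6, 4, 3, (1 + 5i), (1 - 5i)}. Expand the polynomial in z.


The polynomial is p(z) = ∏_{α ∈ S} (z − α), where S = {-6, 4, 3, (1 + 5i), (1 - 5i)}.
Expanding the product yields: p(z) = z^5 -3·z^4 -2·z^3 + 106·z^2 -924·z + 1872.
Note conjugate pairs combine to real quadratics: (z − (1+5i))(z − (1−5i)) = z² − 2z + 26.
The resulting polynomial has degree 5 and real coefficients as required.

p(z) = z^5 -3·z^4 -2·z^3 + 106·z^2 -924·z + 1872.


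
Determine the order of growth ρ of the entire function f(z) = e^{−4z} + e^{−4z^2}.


Each summand is entire of order 1 and 2 respectively (as in the single-exponential case). The order of a sum is at most the max of the orders, so ρ ≤ 2. For the lower bound: on |z|=r choose arg z so that -4z^2 is real positive; then |e^{-4z^2}| = e^{4r^2} while |e^{-4z}| ≤ e^{4r^1} = o(e^{4r^2}). So |f| ≥ e^{4r^2}(1 − o(1)) and ρ ≥ 2. Hence ρ = max(1, 2) = 2.
Therefore ρ = 2.

Order ρ = 2.


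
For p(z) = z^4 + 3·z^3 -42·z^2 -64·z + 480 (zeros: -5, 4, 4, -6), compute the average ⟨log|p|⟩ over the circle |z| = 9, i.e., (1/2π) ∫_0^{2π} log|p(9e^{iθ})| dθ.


Zeros: -6, -5, 4, 4; r = 9.
Inside |z| < r: -6, -5, 4, 4. Outside (|z| ≥ r): ∅.
p(0) = 480, so log|p(0)| = log(480) = 6.1738.
Apply Jensen: I(r) = log|p(0)| + Σ_k log(r/|z_k|), summed over zeros inside |z| < r.
  log(r/|z_k|) for z_k = -5: log(9/5) = 0.5878
  log(r/|z_k|) for z_k = 4: log(9/4) = 0.8109
  log(r/|z_k|) for z_k = 4: log(9/4) = 0.8109
  log(r/|z_k|) for z_k = -6: log(9/6) = 0.4055
Sum over inside zeros: 2.6151.
I(r) = log|p(0)| + (inside sum) = 6.1738 + 2.6151 = 8.7889.
Closed form (all zeros inside, monic): I(r) = n·log(r) = 4·log(9) = 8.7889. ✓

I(r) ≈ 8.7889.


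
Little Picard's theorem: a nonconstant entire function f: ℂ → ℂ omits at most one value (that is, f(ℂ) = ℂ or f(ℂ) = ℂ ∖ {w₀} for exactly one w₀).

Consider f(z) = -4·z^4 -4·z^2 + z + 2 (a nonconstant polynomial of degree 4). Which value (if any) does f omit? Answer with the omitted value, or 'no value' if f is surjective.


Little Picard bounds the complement of f(ℂ) to at most one point.
For every w ∈ ℂ, the equation p(z) − w = 0 is a nonconstant polynomial in z and hence has at least one root by the fundamental theorem of algebra. So p is surjective onto ℂ, omitting no value.

Omitted value: no value.


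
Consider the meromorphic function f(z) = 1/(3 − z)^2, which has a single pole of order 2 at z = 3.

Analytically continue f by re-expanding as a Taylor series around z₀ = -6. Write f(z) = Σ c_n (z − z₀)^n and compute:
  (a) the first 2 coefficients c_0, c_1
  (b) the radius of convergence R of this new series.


Let w = z − z₀, so z = z₀ + w.
Then 3 − z = 3 − (z₀ + w) = (3 − z₀) − w = 9 − w.
f(z) = 1/(9 − w)^2 = (1/(9)^2) · (1 − w/(9))^{−2}.
By the binomial series (1−u)^{−2} = Σ_{n≥0} C(n+1, 1) u^n for |u|<1, with u = w/(9):
  c_n = C(n+1, 1) / (9)^(n+2).
  c_0 = 1/(9)^2 = 1/81.
  c_1 = 2/(9)^3 = 2/729.
The series is valid for |w/d| < 1, i.e. |z − z₀| < |d|.
Radius of convergence: R = |3 − z₀| = |9| = 9 (distance from z₀ to the singularity z = 3).

c_0 = 1/81, c_1 = 2/729; R = 9.


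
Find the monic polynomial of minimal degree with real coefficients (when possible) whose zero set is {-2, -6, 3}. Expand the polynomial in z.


The polynomial is p(z) = ∏_{α ∈ S} (z − α), where S = {-2, -6, 3}.
Expanding the product yields: p(z) = z^3 + 5·z^2 -12·z -36.
The resulting polynomial has degree 3 and real coefficients as required.

p(z) = z^3 + 5·z^2 -12·z -36.


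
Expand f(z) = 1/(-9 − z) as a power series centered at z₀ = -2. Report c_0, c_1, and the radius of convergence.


Let w = z − z₀, so z = z₀ + w.
Then -9 − z = -9 − (z₀ + w) = (-9 − z₀) − w = -7 − w.
f(z) = 1/(-7 − w) = (1/(-7)) · 1/(1 − w/(-7)) = Σ_{n≥0} w^n / (-7)^(n+1).
So c_n = 1/(-7)^(n+1):
  c_0 = 1/(-7)^1 = -1/7.
  c_1 = 1/(-7)^2 = 1/49.
The series is valid for |w/d| < 1, i.e. |z − z₀| < |d|.
Radius of convergence: R = |-9 − z₀| = |-7| = 7 (distance from z₀ to the singularity z = -9).

c_0 = -1/7, c_1 = 1/49; R = 7.


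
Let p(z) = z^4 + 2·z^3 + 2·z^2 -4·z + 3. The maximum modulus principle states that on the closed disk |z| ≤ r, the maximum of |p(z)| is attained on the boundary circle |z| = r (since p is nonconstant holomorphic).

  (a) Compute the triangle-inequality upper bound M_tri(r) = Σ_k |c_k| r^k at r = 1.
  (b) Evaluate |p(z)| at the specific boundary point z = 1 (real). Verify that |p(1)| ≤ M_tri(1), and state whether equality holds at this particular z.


Coefficients: c_0 = 3, c_1 = -4, c_2 = 2, c_3 = 2, c_4 = 1. Radius r = 1.
Part (a). Triangle bound: M_tri(r) = Σ_k |c_k| r^k
  = |3|·1^0 + |-4|·1^1 + |2|·1^2 + |2|·1^3 + |1|·1^4
  = 3 + 4 + 2 + 2 + 1 = 12.
This bounds M(r) := max_{|z|=r} |p(z)| from above; equality holds iff all terms c_k z^k can be made to align in phase at a single z on |z|=r.
Part (b). At z = 1 (real, on the circle |z| = r):
  p(1) = (3)·1^0 + (-4)·1^1 + (2)·1^2 + (2)·1^3 + (1)·1^4 = 4.
  |p(1)| = 4.
Check: |p(1)| = 4 ≤ 12 = M_tri(1). ✓ Equality does not hold at z = 1 (the coefficients have mixed signs, so the terms do not all align in phase there).

M_tri(1) = 12; |p(1)| = 4; equality at z=1: no.


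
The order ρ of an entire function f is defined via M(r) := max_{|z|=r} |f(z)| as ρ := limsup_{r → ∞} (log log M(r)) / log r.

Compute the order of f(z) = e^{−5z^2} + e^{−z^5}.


Each summand is entire of order 2 and 5 respectively (as in the single-exponential case). The order of a sum is at most the max of the orders, so ρ ≤ 5. For the lower bound: on |z|=r choose arg z so that -1z^5 is real positive; then |e^{-1z^5}| = e^{1r^5} while |e^{-5z^2}| ≤ e^{5r^2} = o(e^{1r^5}). So |f| ≥ e^{1r^5}(1 − o(1)) and ρ ≥ 5. Hence ρ = max(2, 5) = 5.
Therefore ρ = 5.

Order ρ = 5.


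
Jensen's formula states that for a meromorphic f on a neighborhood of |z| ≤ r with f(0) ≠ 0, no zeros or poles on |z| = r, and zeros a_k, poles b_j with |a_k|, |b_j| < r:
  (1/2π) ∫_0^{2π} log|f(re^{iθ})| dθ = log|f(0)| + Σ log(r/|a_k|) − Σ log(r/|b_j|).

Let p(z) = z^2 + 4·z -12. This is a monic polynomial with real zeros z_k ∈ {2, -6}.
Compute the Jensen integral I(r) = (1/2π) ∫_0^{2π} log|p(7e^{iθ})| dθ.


Zeros: -6, 2; r = 7.
Inside |z| < r: -6, 2. Outside (|z| ≥ r): ∅.
p(0) = -12, so log|p(0)| = log(12) = 2.4849.
Apply Jensen: I(r) = log|p(0)| + Σ_k log(r/|z_k|), summed over zeros inside |z| < r.
  log(r/|z_k|) for z_k = 2: log(7/2) = 1.2528
  log(r/|z_k|) for z_k = -6: log(7/6) = 0.1542
Sum over inside zeros: 1.4069.
I(r) = log|p(0)| + (inside sum) = 2.4849 + 1.4069 = 3.8918.
Closed form (all zeros inside, monic): I(r) = n·log(r) = 2·log(7) = 3.8918. ✓

I(r) ≈ 3.8918.


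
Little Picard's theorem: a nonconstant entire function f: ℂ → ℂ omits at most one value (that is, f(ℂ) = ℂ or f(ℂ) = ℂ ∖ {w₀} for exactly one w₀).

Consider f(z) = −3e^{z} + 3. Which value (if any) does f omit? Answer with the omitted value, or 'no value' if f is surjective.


Little Picard bounds the complement of f(ℂ) to at most one point.
e^{z} is never zero on ℂ, so -3·e^{z} takes every value in ℂ ∖ {0}. Adding 3 shifts the range to ℂ ∖ {3}. Thus f omits exactly the value 3.

Omitted value: 3.


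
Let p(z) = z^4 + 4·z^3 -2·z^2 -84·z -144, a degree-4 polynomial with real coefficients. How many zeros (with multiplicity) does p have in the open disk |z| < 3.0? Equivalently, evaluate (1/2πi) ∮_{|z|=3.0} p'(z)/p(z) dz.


The zeros of p are: -2, 4, (-3 + 3i), (-3 - 3i).
Their magnitudes are: 2, 4, 4.243, 4.243.
Zeros with |z| < R = 3.0: -2.
Count = 1.
By the argument principle, (1/2πi) ∮_{|z|=R} p'(z)/p(z) dz equals exactly this count.

Number of zeros inside |z| < 3.0: 1.


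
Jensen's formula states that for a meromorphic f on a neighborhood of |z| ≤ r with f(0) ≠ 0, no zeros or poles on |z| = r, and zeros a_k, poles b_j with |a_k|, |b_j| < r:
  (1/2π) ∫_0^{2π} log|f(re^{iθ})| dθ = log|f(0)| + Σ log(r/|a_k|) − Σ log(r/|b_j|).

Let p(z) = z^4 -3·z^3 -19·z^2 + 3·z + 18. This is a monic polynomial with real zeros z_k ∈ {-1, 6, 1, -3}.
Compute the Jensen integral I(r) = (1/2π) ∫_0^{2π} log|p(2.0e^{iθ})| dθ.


Zeros: -3, -1, 1, 6; r = 2.0.
Inside |z| < r: -1, 1. Outside (|z| ≥ r): -3, 6.
p(0) = 18, so log|p(0)| = log(18) = 2.8904.
Apply Jensen: I(r) = log|p(0)| + Σ_k log(r/|z_k|), summed over zeros inside |z| < r.
  log(r/|z_k|) for z_k = -1: log(2.0/1) = 0.6931
  log(r/|z_k|) for z_k = 1: log(2.0/1) = 0.6931
  Outside zeros (-3, 6) contribute nothing to the Jensen sum.
Sum over inside zeros: 1.3863.
I(r) = log|p(0)| + (inside sum) = 2.8904 + 1.3863 = 4.2767.
Note: since some zeros are outside |z| ≤ r, the simplified n·log(r) form does NOT apply — only the inside zeros contribute.

I(r) ≈ 4.2767.


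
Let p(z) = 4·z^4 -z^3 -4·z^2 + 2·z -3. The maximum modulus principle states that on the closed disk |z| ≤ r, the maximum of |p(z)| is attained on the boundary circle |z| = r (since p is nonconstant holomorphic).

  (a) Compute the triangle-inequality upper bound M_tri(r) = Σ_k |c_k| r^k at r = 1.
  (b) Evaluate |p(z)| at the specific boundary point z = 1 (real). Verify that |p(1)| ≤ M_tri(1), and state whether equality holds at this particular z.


Coefficients: c_0 = -3, c_1 = 2, c_2 = -4, c_3 = -1, c_4 = 4. Radius r = 1.
Part (a). Triangle bound: M_tri(r) = Σ_k |c_k| r^k
  = |-3|·1^0 + |2|·1^1 + |-4|·1^2 + |-1|·1^3 + |4|·1^4
  = 3 + 2 + 4 + 1 + 4 = 14.
This bounds M(r) := max_{|z|=r} |p(z)| from above; equality holds iff all terms c_k z^k can be made to align in phase at a single z on |z|=r.
Part (b). At z = 1 (real, on the circle |z| = r):
  p(1) = (-3)·1^0 + (2)·1^1 + (-4)·1^2 + (-1)·1^3 + (4)·1^4 = -2.
  |p(1)| = 2.
Check: |p(1)| = 2 ≤ 14 = M_tri(1). ✓ Equality does not hold at z = 1 (the coefficients have mixed signs, so the terms do not all align in phase there).

M_tri(1) = 14; |p(1)| = 2; equality at z=1: no.


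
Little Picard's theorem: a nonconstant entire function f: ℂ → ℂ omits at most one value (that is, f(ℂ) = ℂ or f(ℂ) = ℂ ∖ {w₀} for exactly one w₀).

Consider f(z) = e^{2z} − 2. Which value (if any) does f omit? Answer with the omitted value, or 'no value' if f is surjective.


Little Picard bounds the complement of f(ℂ) to at most one point.
e^{2z} is never zero on ℂ, so 1·e^{2z} takes every value in ℂ ∖ {0}. Adding -2 shifts the range to ℂ ∖ {-2}. Thus f omits exactly the value -2.

Omitted value: -2.


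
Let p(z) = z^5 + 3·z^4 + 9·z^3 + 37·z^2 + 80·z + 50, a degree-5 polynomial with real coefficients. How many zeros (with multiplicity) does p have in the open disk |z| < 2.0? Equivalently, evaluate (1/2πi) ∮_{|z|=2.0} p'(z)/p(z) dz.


The zeros of p are: (-2 + 1i), (-2 - 1i), -1, (1 + 3i), (1 - 3i).
Their magnitudes are: 2.236, 2.236, 1, 3.162, 3.162.
Zeros with |z| < R = 2.0: -1.
Count = 1.
By the argument principle, (1/2πi) ∮_{|z|=R} p'(z)/p(z) dz equals exactly this count.

Number of zeros inside |z| < 2.0: 1.


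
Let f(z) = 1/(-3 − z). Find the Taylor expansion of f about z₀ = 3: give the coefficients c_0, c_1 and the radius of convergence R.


Let w = z − z₀, so z = z₀ + w.
Then -3 − z = -3 − (z₀ + w) = (-3 − z₀) − w = -6 − w.
f(z) = 1/(-6 − w) = (1/(-6)) · 1/(1 − w/(-6)) = Σ_{n≥0} w^n / (-6)^(n+1).
So c_n = 1/(-6)^(n+1):
  c_0 = 1/(-6)^1 = -1/6.
  c_1 = 1/(-6)^2 = 1/36.
The series is valid for |w/d| < 1, i.e. |z − z₀| < |d|.
Radius of convergence: R = |-3 − z₀| = |-6| = 6 (distance from z₀ to the singularity z = -3).

c_0 = -1/6, c_1 = 1/36; R = 6.


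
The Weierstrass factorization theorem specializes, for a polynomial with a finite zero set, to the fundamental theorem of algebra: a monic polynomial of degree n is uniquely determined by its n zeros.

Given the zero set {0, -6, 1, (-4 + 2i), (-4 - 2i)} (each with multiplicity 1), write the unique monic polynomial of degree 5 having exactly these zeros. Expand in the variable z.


The polynomial is p(z) = ∏_{α ∈ S} (z − α), where S = {0, -6, 1, (-4 + 2i), (-4 - 2i)}.
Expanding the product yields: p(z) = z^5 + 13·z^4 + 54·z^3 + 52·z^2 -120·z.
Note conjugate pairs combine to real quadratics: (z − (-4+2i))(z − (-4−2i)) = z² + 8z + 20.
The resulting polynomial has degree 5 and real coefficients as required.

p(z) = z^5 + 13·z^4 + 54·z^3 + 52·z^2 -120·z.


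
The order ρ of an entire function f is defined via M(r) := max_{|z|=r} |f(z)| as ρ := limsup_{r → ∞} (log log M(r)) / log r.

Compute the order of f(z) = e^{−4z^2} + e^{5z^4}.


Each summand is entire of order 2 and 4 respectively (as in the single-exponential case). The order of a sum is at most the max of the orders, so ρ ≤ 4. For the lower bound: on |z|=r choose arg z so that 5z^4 is real positive; then |e^{5z^4}| = e^{5r^4} while |e^{-4z^2}| ≤ e^{4r^2} = o(e^{5r^4}). So |f| ≥ e^{5r^4}(1 − o(1)) and ρ ≥ 4. Hence ρ = max(2, 4) = 4.
Therefore ρ = 4.

Order ρ = 4.


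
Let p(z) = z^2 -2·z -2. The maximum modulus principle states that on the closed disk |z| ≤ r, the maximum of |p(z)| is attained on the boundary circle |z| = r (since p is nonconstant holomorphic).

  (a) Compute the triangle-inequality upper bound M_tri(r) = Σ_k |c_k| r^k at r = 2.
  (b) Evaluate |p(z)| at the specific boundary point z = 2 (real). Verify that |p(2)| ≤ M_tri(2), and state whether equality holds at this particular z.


Coefficients: c_0 = -2, c_1 = -2, c_2 = 1. Radius r = 2.
Part (a). Triangle bound: M_tri(r) = Σ_k |c_k| r^k
  = |-2|·2^0 + |-2|·2^1 + |1|·2^2
  = 2 + 4 + 4 = 10.
This bounds M(r) := max_{|z|=r} |p(z)| from above; equality holds iff all terms c_k z^k can be made to align in phase at a single z on |z|=r.
Part (b). At z = 2 (real, on the circle |z| = r):
  p(2) = (-2)·2^0 + (-2)·2^1 + (1)·2^2 = -2.
  |p(2)| = 2.
Check: |p(2)| = 2 ≤ 10 = M_tri(2). ✓ Equality does not hold at z = 2 (the coefficients have mixed signs, so the terms do not all align in phase there).

M_tri(2) = 10; |p(2)| = 2; equality at z=2: no.


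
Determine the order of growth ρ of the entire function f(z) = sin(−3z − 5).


sin(w) is a linear combination of e^{iw} and e^{−iw} (or e^w, e^{−w} in the hyperbolic case), so |sin(w)| ≤ e^{|w|}. With w = −3z − 5, |w| ≤ 3|z| + 5 = 3r + 5 on |z| = r, giving M(r) ≤ e^{3r + 5}, so ρ ≤ 1. On a suitable ray (z = it for sin/cos; z = t for sinh/cosh, t real → ∞), |sin(−3z − 5)| grows like e^{3|t|}/2, so ρ ≥ 1. Hence ρ = 1.
Therefore ρ = 1.

Order ρ = 1.
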